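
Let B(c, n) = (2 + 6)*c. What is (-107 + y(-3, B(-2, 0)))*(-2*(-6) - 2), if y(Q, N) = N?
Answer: -1230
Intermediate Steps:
B(c, n) = 8*c
(-107 + y(-3, B(-2, 0)))*(-2*(-6) - 2) = (-107 + 8*(-2))*(-2*(-6) - 2) = (-107 - 16)*(12 - 2) = -123*10 = -1230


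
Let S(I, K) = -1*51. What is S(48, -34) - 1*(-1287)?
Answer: 1236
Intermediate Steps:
S(I, K) = -51
S(48, -34) - 1*(-1287) = -51 - 1*(-1287) = -51 + 1287 = 1236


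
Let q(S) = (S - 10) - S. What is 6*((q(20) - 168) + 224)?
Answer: 276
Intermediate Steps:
q(S) = -10 (q(S) = (-10 + S) - S = -10)
6*((q(20) - 168) + 224) = 6*((-10 - 168) + 224) = 6*(-178 + 224) = 6*46 = 276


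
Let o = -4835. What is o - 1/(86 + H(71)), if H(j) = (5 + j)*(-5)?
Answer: -1421489/294 ≈ -4835.0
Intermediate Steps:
H(j) = -25 - 5*j
o - 1/(86 + H(71)) = -4835 - 1/(86 + (-25 - 5*71)) = -4835 - 1/(86 + (-25 - 355)) = -4835 - 1/(86 - 380) = -4835 - 1/(-294) = -4835 - 1*(-1/294) = -4835 + 1/294 = -1421489/294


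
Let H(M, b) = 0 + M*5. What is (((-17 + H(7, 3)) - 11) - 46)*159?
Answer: -6201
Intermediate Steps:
H(M, b) = 5*M (H(M, b) = 0 + 5*M = 5*M)
(((-17 + H(7, 3)) - 11) - 46)*159 = (((-17 + 5*7) - 11) - 46)*159 = (((-17 + 35) - 11) - 46)*159 = ((18 - 11) - 46)*159 = (7 - 46)*159 = -39*159 = -6201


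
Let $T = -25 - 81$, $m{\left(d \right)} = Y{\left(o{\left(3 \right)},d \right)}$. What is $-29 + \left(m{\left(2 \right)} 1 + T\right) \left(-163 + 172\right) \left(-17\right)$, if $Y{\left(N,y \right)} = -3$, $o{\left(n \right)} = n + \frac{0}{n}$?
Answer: $16648$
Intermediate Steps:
$o{\left(n \right)} = n$ ($o{\left(n \right)} = n + 0 = n$)
$m{\left(d \right)} = -3$
$T = -106$ ($T = -25 - 81 = -106$)
$-29 + \left(m{\left(2 \right)} 1 + T\right) \left(-163 + 172\right) \left(-17\right) = -29 + \left(\left(-3\right) 1 - 106\right) \left(-163 + 172\right) \left(-17\right) = -29 + \left(-3 - 106\right) 9 \left(-17\right) = -29 + \left(-109\right) 9 \left(-17\right) = -29 - -16677 = -29 + 16677 = 16648$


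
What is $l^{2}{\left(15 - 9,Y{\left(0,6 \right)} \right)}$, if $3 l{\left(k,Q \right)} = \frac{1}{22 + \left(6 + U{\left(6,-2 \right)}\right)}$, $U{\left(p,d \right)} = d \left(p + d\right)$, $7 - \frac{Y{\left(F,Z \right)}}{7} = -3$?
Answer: $\frac{1}{3600} \approx 0.00027778$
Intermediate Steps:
$Y{\left(F,Z \right)} = 70$ ($Y{\left(F,Z \right)} = 49 - -21 = 49 + 21 = 70$)
$U{\left(p,d \right)} = d \left(d + p\right)$
$l{\left(k,Q \right)} = \frac{1}{60}$ ($l{\left(k,Q \right)} = \frac{1}{3 \left(22 + \left(6 - 2 \left(-2 + 6\right)\right)\right)} = \frac{1}{3 \left(22 + \left(6 - 8\right)\right)} = \frac{1}{3 \left(22 - 2\right)} = \frac{1}{3 \cdot 20} = \frac{1}{3} \cdot \frac{1}{20} = \frac{1}{60}$)
$l^{2}{\left(15 - 9,Y{\left(0,6 \right)} \right)} = \left(\frac{1}{60}\right)^{2} = \frac{1}{3600}$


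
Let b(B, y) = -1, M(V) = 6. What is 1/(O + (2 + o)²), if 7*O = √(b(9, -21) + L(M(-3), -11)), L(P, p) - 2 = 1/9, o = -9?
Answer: 21609/1058831 - 21*√10/1058831 ≈ 0.020346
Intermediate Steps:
L(P, p) = 19/9 (L(P, p) = 2 + 1/9 = 2 + ⅑ = 19/9)
O = √10/21 (O = √(-1 + 19/9)/7 = √(10/9)/7 = (√10/3)/7 = √10/21 ≈ 0.15058)
1/(O + (2 + o)²) = 1/(√10/21 + (2 - 9)²) = 1/(√10/21 + (-7)²) = 1/(√10/21 + 49) = 1/(49 + √10/21)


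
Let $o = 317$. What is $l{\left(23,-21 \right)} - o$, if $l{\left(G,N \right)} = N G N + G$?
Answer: $9849$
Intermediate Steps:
$l{\left(G,N \right)} = G + G N^{2}$ ($l{\left(G,N \right)} = G N N + G = G N^{2} + G = G + G N^{2}$)
$l{\left(23,-21 \right)} - o = 23 \left(1 + \left(-21\right)^{2}\right) - 317 = 23 \left(1 + 441\right) - 317 = 23 \cdot 442 - 317 = 10166 - 317 = 9849$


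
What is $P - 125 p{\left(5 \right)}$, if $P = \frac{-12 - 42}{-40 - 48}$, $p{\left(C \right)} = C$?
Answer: $- \frac{27473}{44} \approx -624.39$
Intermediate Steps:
$P = \frac{27}{44}$ ($P = - \frac{54}{-88} = \left(-54\right) \left(- \frac{1}{88}\right) = \frac{27}{44} \approx 0.61364$)
$P - 125 p{\left(5 \right)} = \frac{27}{44} - 625 = - \frac{27473}{44}$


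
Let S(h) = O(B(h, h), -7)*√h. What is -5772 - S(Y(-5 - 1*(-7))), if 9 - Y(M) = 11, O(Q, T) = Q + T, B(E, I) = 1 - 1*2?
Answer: -5772 + 8*I*√2 ≈ -5772.0 + 11.314*I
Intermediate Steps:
B(E, I) = -1 (B(E, I) = 1 - 2 = -1)
Y(M) = -2 (Y(M) = 9 - 1*11 = 9 - 11 = -2)
S(h) = -8*√h (S(h) = (-1 - 7)*√h = -8*√h)
-5772 - S(Y(-5 - 1*(-7))) = -5772 - (-8)*√(-2) = -5772 - (-8)*I*√2 = -5772 + 8*I*√2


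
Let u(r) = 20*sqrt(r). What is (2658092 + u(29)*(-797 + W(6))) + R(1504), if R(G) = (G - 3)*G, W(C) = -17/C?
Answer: 4915596 - 47990*sqrt(29)/3 ≈ 4.8294e+6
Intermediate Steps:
R(G) = G*(-3 + G) (R(G) = (-3 + G)*G = G*(-3 + G))
(2658092 + u(29)*(-797 + W(6))) + R(1504) = (2658092 + (20*sqrt(29))*(-797 - 17/6)) + 1504*(-3 + 1504) = (2658092 + (20*sqrt(29))*(-797 - 17*1/6)) + 1504*1501 = (2658092 + (20*sqrt(29))*(-797 - 17/6)) + 2257504 = (2658092 + (20*sqrt(29))*(-4799/6)) + 2257504 = (2658092 - 47990*sqrt(29)/3) + 2257504 = 4915596 - 47990*sqrt(29)/3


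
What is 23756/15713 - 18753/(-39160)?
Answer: 1224950849/615321080 ≈ 1.9908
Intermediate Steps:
23756/15713 - 18753/(-39160) = 23756*(1/15713) - 18753*(-1/39160) = 23756/15713 + 18753/39160 = 1224950849/615321080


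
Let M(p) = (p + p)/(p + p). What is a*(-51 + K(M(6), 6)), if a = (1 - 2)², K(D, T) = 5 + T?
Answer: -40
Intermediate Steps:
M(p) = 1 (M(p) = (2*p)/((2*p)) = (2*p)*(1/(2*p)) = 1)
a = 1 (a = (-1)² = 1)
a*(-51 + K(M(6), 6)) = 1*(-51 + (5 + 6)) = 1*(-51 + 11) = 1*(-40) = -40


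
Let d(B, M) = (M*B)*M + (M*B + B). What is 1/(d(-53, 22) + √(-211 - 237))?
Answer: -26871/722051089 - 8*I*√7/722051089 ≈ -3.7215e-5 - 2.9314e-8*I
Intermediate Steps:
d(B, M) = B + B*M + B*M² (d(B, M) = (B*M)*M + (B*M + B) = B*M² + (B + B*M) = B + B*M + B*M²)
1/(d(-53, 22) + √(-211 - 237)) = 1/(-53*(1 + 22 + 22²) + √(-211 - 237)) = 1/(-53*(1 + 22 + 484) + √(-448)) = 1/(-53*507 + 8*I*√7) = 1/(-26871 + 8*I*√7)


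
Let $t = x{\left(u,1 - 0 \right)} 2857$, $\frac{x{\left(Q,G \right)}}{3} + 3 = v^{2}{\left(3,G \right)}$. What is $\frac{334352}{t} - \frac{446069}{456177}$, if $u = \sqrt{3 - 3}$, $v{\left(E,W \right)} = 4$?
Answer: $\frac{11424594013}{5647623319} \approx 2.0229$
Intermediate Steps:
$u = 0$ ($u = \sqrt{0} = 0$)
$x{\left(Q,G \right)} = 39$ ($x{\left(Q,G \right)} = -9 + 3 \cdot 4^{2} = -9 + 3 \cdot 16 = -9 + 48 = 39$)
$t = 111423$ ($t = 39 \cdot 2857 = 111423$)
$\frac{334352}{t} - \frac{446069}{456177} = \frac{334352}{111423} - \frac{446069}{456177} = \frac{11424594013}{5647623319}$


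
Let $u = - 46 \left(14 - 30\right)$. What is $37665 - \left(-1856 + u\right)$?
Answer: $38785$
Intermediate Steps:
$u = 736$ ($u = \left(-46\right) \left(-16\right) = 736$)
$37665 - \left(-1856 + u\right) = 37665 + \left(1856 - 736\right) = 37665 + 1120 = 38785$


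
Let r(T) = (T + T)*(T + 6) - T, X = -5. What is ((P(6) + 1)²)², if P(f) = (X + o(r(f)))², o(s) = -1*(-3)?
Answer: 625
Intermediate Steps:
r(T) = -T + 2*T*(6 + T) (r(T) = (2*T)*(6 + T) - T = 2*T*(6 + T) - T = -T + 2*T*(6 + T))
o(s) = 3
P(f) = 4 (P(f) = (-5 + 3)² = (-2)² = 4)
((P(6) + 1)²)² = ((4 + 1)²)² = (5²)² = 25² = 625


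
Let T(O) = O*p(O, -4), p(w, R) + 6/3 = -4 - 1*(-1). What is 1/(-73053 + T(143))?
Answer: -1/73768 ≈ -1.3556e-5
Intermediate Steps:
p(w, R) = -5 (p(w, R) = -2 + (-4 - 1*(-1)) = -2 + (-4 + 1) = -2 - 3 = -5)
T(O) = -5*O (T(O) = O*(-5) = -5*O)
1/(-73053 + T(143)) = 1/(-73053 - 5*143) = 1/(-73053 - 715) = 1/(-73768) = -1/73768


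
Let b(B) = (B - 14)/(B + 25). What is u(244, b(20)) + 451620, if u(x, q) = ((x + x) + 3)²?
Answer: 692701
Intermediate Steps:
b(B) = (-14 + B)/(25 + B)
u(x, q) = (3 + 2*x)² (u(x, q) = (2*x + 3)² = (3 + 2*x)²)
u(244, b(20)) + 451620 = (3 + 2*244)² + 451620 = (3 + 488)² + 451620 = 491² + 451620 = 241081 + 451620 = 692701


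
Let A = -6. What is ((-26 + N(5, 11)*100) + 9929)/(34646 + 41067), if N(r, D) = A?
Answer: 9303/75713 ≈ 0.12287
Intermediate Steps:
N(r, D) = -6
((-26 + N(5, 11)*100) + 9929)/(34646 + 41067) = ((-26 - 6*100) + 9929)/(34646 + 41067) = ((-26 - 600) + 9929)/75713 = (-626 + 9929)*(1/75713) = 9303*(1/75713) = 9303/75713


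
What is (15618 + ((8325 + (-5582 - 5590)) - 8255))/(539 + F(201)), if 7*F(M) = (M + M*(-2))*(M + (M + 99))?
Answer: -7903/24232 ≈ -0.32614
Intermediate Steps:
F(M) = -M*(99 + 2*M)/7 (F(M) = ((M + M*(-2))*(M + (M + 99)))/7 = ((M - 2*M)*(M + (99 + M)))/7 = ((-M)*(99 + 2*M))/7 = (-M*(99 + 2*M))/7 = -M*(99 + 2*M)/7)
(15618 + ((8325 + (-5582 - 5590)) - 8255))/(539 + F(201)) = (15618 + ((8325 + (-5582 - 5590)) - 8255))/(539 - 1/7*201*(99 + 2*201)) = (15618 + ((8325 - 11172) - 8255))/(539 - 1/7*201*(99 + 402)) = (15618 + (-2847 - 8255))/(539 - 1/7*201*501) = (15618 - 11102)/(539 - 100701/7) = 4516/(-96928/7) = 4516*(-7/96928) = -7903/24232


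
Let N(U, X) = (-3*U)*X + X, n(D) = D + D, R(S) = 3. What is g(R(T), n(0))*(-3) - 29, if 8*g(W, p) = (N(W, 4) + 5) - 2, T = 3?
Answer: -145/8 ≈ -18.125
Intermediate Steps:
n(D) = 2*D
N(U, X) = X - 3*U*X (N(U, X) = -3*U*X + X = X - 3*U*X)
g(W, p) = 7/8 - 3*W/2 (g(W, p) = ((4*(1 - 3*W) + 5) - 2)/8 = (((4 - 12*W) + 5) - 2)/8 = ((9 - 12*W) - 2)/8 = (7 - 12*W)/8 = 7/8 - 3*W/2)
g(R(T), n(0))*(-3) - 29 = (7/8 - 3/2*3)*(-3) - 29 = (7/8 - 9/2)*(-3) - 29 = -29/8*(-3) - 29 = 87/8 - 29 = -145/8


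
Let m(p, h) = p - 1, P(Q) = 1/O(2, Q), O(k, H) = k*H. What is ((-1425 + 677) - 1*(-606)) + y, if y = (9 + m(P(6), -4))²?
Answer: -11039/144 ≈ -76.660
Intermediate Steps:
O(k, H) = H*k
P(Q) = 1/(2*Q) (P(Q) = 1/(Q*2) = 1/(2*Q))
m(p, h) = -1 + p
y = 9409/144 (y = (9 + (-1 + (½)/6))² = (9 + (-1 + (½)*(⅙)))² = (9 + (-1 + 1/12))² = (9 - 11/12)² = (97/12)² = 9409/144 ≈ 65.340)
((-1425 + 677) - 1*(-606)) + y = ((-1425 + 677) - 1*(-606)) + 9409/144 = (-748 + 606) + 9409/144 = -142 + 9409/144 = -11039/144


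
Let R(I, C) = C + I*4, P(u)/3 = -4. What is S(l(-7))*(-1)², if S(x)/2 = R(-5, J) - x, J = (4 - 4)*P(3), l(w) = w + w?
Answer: -12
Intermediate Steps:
l(w) = 2*w
P(u) = -12 (P(u) = 3*(-4) = -12)
J = 0 (J = (4 - 4)*(-12) = 0*(-12) = 0)
R(I, C) = C + 4*I
S(x) = -40 - 2*x (S(x) = 2*((0 + 4*(-5)) - x) = 2*((0 - 20) - x) = 2*(-20 - x) = -40 - 2*x)
S(l(-7))*(-1)² = (-40 - 4*(-7))*(-1)² = (-40 - 2*(-14))*1 = (-40 + 28)*1 = -12*1 = -12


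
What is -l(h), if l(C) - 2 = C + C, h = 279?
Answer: -560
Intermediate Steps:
l(C) = 2 + 2*C (l(C) = 2 + (C + C) = 2 + 2*C)
-l(h) = -(2 + 2*279) = -(2 + 558) = -1*560 = -560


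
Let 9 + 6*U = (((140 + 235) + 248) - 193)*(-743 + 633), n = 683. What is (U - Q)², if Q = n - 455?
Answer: 2369450329/36 ≈ 6.5818e+7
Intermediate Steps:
Q = 228 (Q = 683 - 455 = 228)
U = -47309/6 (U = -3/2 + ((((140 + 235) + 248) - 193)*(-743 + 633))/6 = -3/2 + (((375 + 248) - 193)*(-110))/6 = -3/2 + ((623 - 193)*(-110))/6 = -3/2 + (430*(-110))/6 = -3/2 + (⅙)*(-47300) = -3/2 - 23650/3 = -47309/6 ≈ -7884.8)
(U - Q)² = (-47309/6 - 1*228)² = (-47309/6 - 228)² = (-48677/6)² = 2369450329/36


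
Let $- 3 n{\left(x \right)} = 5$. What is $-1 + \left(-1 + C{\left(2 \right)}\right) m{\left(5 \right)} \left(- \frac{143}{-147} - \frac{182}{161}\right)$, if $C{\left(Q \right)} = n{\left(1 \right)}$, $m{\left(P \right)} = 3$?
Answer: $\frac{883}{3381} \approx 0.26117$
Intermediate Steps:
$n{\left(x \right)} = - \frac{5}{3}$ ($n{\left(x \right)} = \left(- \frac{1}{3}\right) 5 = - \frac{5}{3}$)
$C{\left(Q \right)} = - \frac{5}{3}$
$-1 + \left(-1 + C{\left(2 \right)}\right) m{\left(5 \right)} \left(- \frac{143}{-147} - \frac{182}{161}\right) = -1 + \left(-1 - \frac{5}{3}\right) 3 \left(- \frac{143}{-147} - \frac{182}{161}\right) = -1 + \left(- \frac{8}{3}\right) 3 \left(\left(-143\right) \left(- \frac{1}{147}\right) - \frac{26}{23}\right) = -1 - 8 \left(\frac{143}{147} - \frac{26}{23}\right) = -1 - - \frac{4264}{3381} = -1 + \frac{4264}{3381} = \frac{883}{3381}$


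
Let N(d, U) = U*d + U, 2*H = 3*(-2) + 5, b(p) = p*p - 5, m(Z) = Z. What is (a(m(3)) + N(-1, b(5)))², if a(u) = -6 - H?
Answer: 121/4 ≈ 30.250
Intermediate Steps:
b(p) = -5 + p² (b(p) = p² - 5 = -5 + p²)
H = -½ (H = (3*(-2) + 5)/2 = (-6 + 5)/2 = (½)*(-1) = -½ ≈ -0.50000)
N(d, U) = U + U*d
a(u) = -11/2 (a(u) = -6 - 1*(-½) = -6 + ½ = -11/2)
(a(m(3)) + N(-1, b(5)))² = (-11/2 + (-5 + 5²)*(1 - 1))² = (-11/2 + (-5 + 25)*0)² = (-11/2 + 20*0)² = (-11/2 + 0)² = (-11/2)² = 121/4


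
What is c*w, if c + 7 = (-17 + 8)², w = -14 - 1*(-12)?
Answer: -148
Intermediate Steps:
w = -2 (w = -14 + 12 = -2)
c = 74 (c = -7 + (-17 + 8)² = -7 + (-9)² = -7 + 81 = 74)
c*w = 74*(-2) = -148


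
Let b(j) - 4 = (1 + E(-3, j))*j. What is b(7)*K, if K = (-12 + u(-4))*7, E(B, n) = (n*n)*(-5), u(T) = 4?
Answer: 95424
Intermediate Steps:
E(B, n) = -5*n² (E(B, n) = n²*(-5) = -5*n²)
b(j) = 4 + j*(1 - 5*j²) (b(j) = 4 + (1 - 5*j²)*j = 4 + j*(1 - 5*j²))
K = -56 (K = (-12 + 4)*7 = -8*7 = -56)
b(7)*K = (4 + 7 - 5*7³)*(-56) = (4 + 7 - 5*343)*(-56) = (4 + 7 - 1715)*(-56) = -1704*(-56) = 95424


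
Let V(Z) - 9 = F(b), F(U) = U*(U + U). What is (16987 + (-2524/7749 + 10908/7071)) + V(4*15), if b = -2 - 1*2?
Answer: 311028310300/18264393 ≈ 17029.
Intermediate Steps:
b = -4 (b = -2 - 2 = -4)
F(U) = 2*U² (F(U) = U*(2*U) = 2*U²)
V(Z) = 41 (V(Z) = 9 + 2*(-4)² = 9 + 2*16 = 9 + 32 = 41)
(16987 + (-2524/7749 + 10908/7071)) + V(4*15) = (16987 + (-2524/7749 + 10908/7071)) + 41 = (16987 + (-2524*1/7749 + 10908*(1/7071))) + 41 = (16987 + (-2524/7749 + 3636/2357)) + 41 = (16987 + 22226296/18264393) + 41 = 310279470187/18264393 + 41 = 311028310300/18264393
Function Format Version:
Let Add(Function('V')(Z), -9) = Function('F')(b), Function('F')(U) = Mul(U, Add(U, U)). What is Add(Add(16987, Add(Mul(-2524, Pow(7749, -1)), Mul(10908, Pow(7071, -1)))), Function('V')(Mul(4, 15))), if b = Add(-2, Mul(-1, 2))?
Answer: Rational(311028310300, 18264393) ≈ 17029.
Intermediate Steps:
b = -4 (b = Add(-2, -2) = -4)
Function('F')(U) = Mul(2, Pow(U, 2)) (Function('F')(U) = Mul(U, Mul(2, U)) = Mul(2, Pow(U, 2)))
Function('V')(Z) = 41 (Function('V')(Z) = Add(9, Mul(2, Pow(-4, 2))) = Add(9, Mul(2, 16)) = Add(9, 32) = 41)
Add(Add(16987, Add(Mul(-2524, Pow(7749, -1)), Mul(10908, Pow(7071, -1)))), Function('V')(Mul(4, 15))) = Add(Add(16987, Add(Mul(-2524, Pow(7749, -1)), Mul(10908, Pow(7071, -1)))), 41) = Add(Add(16987, Add(Mul(-2524, Rational(1, 7749)), Mul(10908, Rational(1, 7071)))), 41) = Add(Add(16987, Add(Rational(-2524, 7749), Rational(3636, 2357))), 41) = Add(Add(16987, Rational(22226296, 18264393)), 41) = Add(Rational(310279470187, 18264393), 41) = Rational(311028310300, 18264393)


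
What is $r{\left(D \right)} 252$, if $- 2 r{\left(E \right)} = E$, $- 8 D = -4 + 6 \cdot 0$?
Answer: $-63$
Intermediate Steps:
$D = \frac{1}{2}$ ($D = - \frac{-4 + 6 \cdot 0}{8} = - \frac{-4 + 0}{8} = \left(- \frac{1}{8}\right) \left(-4\right) = \frac{1}{2} \approx 0.5$)
$r{\left(E \right)} = - \frac{E}{2}$
$r{\left(D \right)} 252 = \left(- \frac{1}{2}\right) \frac{1}{2} \cdot 252 = \left(- \frac{1}{4}\right) 252 = -63$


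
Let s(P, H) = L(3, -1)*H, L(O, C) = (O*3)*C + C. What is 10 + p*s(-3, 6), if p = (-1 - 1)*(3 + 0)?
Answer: 370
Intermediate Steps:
L(O, C) = C + 3*C*O (L(O, C) = (3*O)*C + C = 3*C*O + C = C + 3*C*O)
p = -6 (p = -2*3 = -6)
s(P, H) = -10*H (s(P, H) = (-(1 + 3*3))*H = (-(1 + 9))*H = (-1*10)*H = -10*H)
10 + p*s(-3, 6) = 10 - (-60)*6 = 10 - 6*(-60) = 10 + 360 = 370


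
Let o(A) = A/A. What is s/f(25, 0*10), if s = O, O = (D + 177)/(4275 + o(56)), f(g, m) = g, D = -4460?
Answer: -4283/106900 ≈ -0.040065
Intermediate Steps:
o(A) = 1
O = -4283/4276 (O = (-4460 + 177)/(4275 + 1) = -4283/4276 ≈ -1.0016)
s = -4283/4276 ≈ -1.0016
s/f(25, 0*10) = -4283/4276/25 = -4283/4276*1/25 = -4283/106900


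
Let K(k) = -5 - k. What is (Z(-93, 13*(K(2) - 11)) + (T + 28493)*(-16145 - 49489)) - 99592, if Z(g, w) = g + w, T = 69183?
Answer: -6410966503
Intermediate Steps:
(Z(-93, 13*(K(2) - 11)) + (T + 28493)*(-16145 - 49489)) - 99592 = ((-93 + 13*((-5 - 1*2) - 11)) + (69183 + 28493)*(-16145 - 49489)) - 99592 = ((-93 + 13*((-5 - 2) - 11)) + 97676*(-65634)) - 99592 = ((-93 + 13*(-7 - 11)) - 6410866584) - 99592 = ((-93 + 13*(-18)) - 6410866584) - 99592 = ((-93 - 234) - 6410866584) - 99592 = (-327 - 6410866584) - 99592 = -6410866911 - 99592 = -6410966503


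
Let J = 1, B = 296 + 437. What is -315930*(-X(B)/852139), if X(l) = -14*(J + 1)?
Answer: -8846040/852139 ≈ -10.381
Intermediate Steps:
B = 733
X(l) = -28 (X(l) = -14*(1 + 1) = -14*2 = -28)
-315930*(-X(B)/852139) = -315930/((-852139/(-28))) = -315930/((-852139*(-1/28))) = -315930/852139/28 = -315930*28/852139 = -8846040/852139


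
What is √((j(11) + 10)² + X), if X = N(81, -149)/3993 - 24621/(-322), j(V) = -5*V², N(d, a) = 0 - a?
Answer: √4837854024447906/116886 ≈ 595.06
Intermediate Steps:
N(d, a) = -a
X = 98359631/1285746 (X = -1*(-149)/3993 - 24621/(-322) = 149*(1/3993) - 24621*(-1/322) = 149/3993 + 24621/322 = 98359631/1285746 ≈ 76.500)
√((j(11) + 10)² + X) = √((-5*11² + 10)² + 98359631/1285746) = √((-5*121 + 10)² + 98359631/1285746) = √((-605 + 10)² + 98359631/1285746) = √((-595)² + 98359631/1285746) = √(354025 + 98359631/1285746) = √(455284587281/1285746) = √4837854024447906/116886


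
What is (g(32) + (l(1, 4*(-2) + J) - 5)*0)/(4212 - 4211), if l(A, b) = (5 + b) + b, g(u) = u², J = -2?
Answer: 1024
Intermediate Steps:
l(A, b) = 5 + 2*b
(g(32) + (l(1, 4*(-2) + J) - 5)*0)/(4212 - 4211) = (32² + ((5 + 2*(4*(-2) - 2)) - 5)*0)/(4212 - 4211) = (1024 + ((5 + 2*(-8 - 2)) - 5)*0)/1 = (1024 + ((5 + 2*(-10)) - 5)*0)*1 = (1024 + ((5 - 20) - 5)*0)*1 = (1024 + (-15 - 5)*0)*1 = (1024 - 20*0)*1 = (1024 + 0)*1 = 1024*1 = 1024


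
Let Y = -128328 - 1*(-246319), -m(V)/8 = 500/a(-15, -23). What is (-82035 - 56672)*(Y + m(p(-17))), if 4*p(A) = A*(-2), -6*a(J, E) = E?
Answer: -373093117651/23 ≈ -1.6221e+10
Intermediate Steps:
a(J, E) = -E/6
p(A) = -A/2 (p(A) = (A*(-2))/4 = (-2*A)/4 = -A/2)
m(V) = -24000/23 (m(V) = -4000/((-1/6*(-23))) = -4000/23/6 = -4000*6/23 = -8*3000/23 = -24000/23)
Y = 117991 (Y = -128328 + 246319 = 117991)
(-82035 - 56672)*(Y + m(p(-17))) = (-82035 - 56672)*(117991 - 24000/23) = -138707*2689793/23 = -373093117651/23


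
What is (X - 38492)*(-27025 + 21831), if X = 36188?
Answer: 11966976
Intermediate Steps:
(X - 38492)*(-27025 + 21831) = (36188 - 38492)*(-27025 + 21831) = -2304*(-5194) = 11966976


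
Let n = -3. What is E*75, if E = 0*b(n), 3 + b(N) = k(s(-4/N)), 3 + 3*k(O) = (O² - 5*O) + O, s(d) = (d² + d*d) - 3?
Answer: 0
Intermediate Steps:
s(d) = -3 + 2*d² (s(d) = (d² + d²) - 3 = 2*d² - 3 = -3 + 2*d²)
k(O) = -1 - 4*O/3 + O²/3 (k(O) = -1 + ((O² - 5*O) + O)/3 = -1 + (O² - 4*O)/3 = -1 + (-4*O/3 + O²/3) = -1 - 4*O/3 + O²/3)
b(N) = -128/(3*N²) + (-3 + 32/N²)²/3 (b(N) = -3 + (-1 - 4*(-3 + 2*(-4/N)²)/3 + (-3 + 2*(-4/N)²)²/3) = -3 + (-1 - 4*(-3 + 2*(16/N²))/3 + (-3 + 2*(16/N²))²/3) = -3 + (-1 - 4*(-3 + 32/N²)/3 + (-3 + 32/N²)²/3) = -3 + (-1 + (4 - 128/(3*N²)) + (-3 + 32/N²)²/3) = -3 + (3 - 128/(3*N²) + (-3 + 32/N²)²/3) = -128/(3*N²) + (-3 + 32/N²)²/3)
E = 0 (E = 0*(3 - 320/3/(-3)² + (1024/3)/(-3)⁴) = 0*(3 - 320/3*⅑ + (1024/3)*(1/81)) = 0*(3 - 320/27 + 1024/243) = 0*(-1127/243) = 0)
E*75 = 0*75 = 0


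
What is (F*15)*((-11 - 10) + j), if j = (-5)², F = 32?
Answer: 1920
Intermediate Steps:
j = 25
(F*15)*((-11 - 10) + j) = (32*15)*((-11 - 10) + 25) = 480*(-21 + 25) = 480*4 = 1920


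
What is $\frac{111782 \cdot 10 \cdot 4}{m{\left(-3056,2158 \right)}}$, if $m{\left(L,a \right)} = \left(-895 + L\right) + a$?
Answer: $- \frac{406480}{163} \approx -2493.7$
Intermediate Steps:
$m{\left(L,a \right)} = -895 + L + a$
$\frac{111782 \cdot 10 \cdot 4}{m{\left(-3056,2158 \right)}} = \frac{111782 \cdot 10 \cdot 4}{-895 - 3056 + 2158} = \frac{111782 \cdot 40}{-1793} = 4471280 \left(- \frac{1}{1793}\right) = - \frac{406480}{163}$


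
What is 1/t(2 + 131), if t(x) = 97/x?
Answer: 133/97 ≈ 1.3711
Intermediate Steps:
1/t(2 + 131) = 1/(97/(2 + 131)) = 1/(97/133) = 133/97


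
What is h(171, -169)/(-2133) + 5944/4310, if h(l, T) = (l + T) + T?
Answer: 6699161/4596615 ≈ 1.4574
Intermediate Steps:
h(l, T) = l + 2*T (h(l, T) = (T + l) + T = l + 2*T)
h(171, -169)/(-2133) + 5944/4310 = (171 + 2*(-169))/(-2133) + 5944/4310 = (171 - 338)*(-1/2133) + 5944*(1/4310) = -167*(-1/2133) + 2972/2155 = 167/2133 + 2972/2155 = 6699161/4596615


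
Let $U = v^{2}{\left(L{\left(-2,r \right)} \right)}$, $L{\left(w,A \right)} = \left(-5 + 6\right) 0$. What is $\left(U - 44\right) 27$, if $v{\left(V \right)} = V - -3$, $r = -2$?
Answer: $-945$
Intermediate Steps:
$L{\left(w,A \right)} = 0$ ($L{\left(w,A \right)} = 1 \cdot 0 = 0$)
$v{\left(V \right)} = 3 + V$ ($v{\left(V \right)} = V + 3 = 3 + V$)
$U = 9$ ($U = \left(3 + 0\right)^{2} = 3^{2} = 9$)
$\left(U - 44\right) 27 = \left(9 - 44\right) 27 = \left(-35\right) 27 = -945$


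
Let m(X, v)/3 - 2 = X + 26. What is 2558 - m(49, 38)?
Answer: 2327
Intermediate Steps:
m(X, v) = 84 + 3*X (m(X, v) = 6 + 3*(X + 26) = 6 + 3*(26 + X) = 6 + (78 + 3*X) = 84 + 3*X)
2558 - m(49, 38) = 2558 - (84 + 3*49) = 2558 - (84 + 147) = 2558 - 1*231 = 2558 - 231 = 2327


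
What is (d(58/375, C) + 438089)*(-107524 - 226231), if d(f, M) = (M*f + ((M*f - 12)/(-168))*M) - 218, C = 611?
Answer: -920260107139483/6300 ≈ -1.4607e+11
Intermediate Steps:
d(f, M) = -218 + M*f + M*(1/14 - M*f/168) (d(f, M) = (M*f + ((-12 + M*f)*(-1/168))*M) - 218 = (M*f + (1/14 - M*f/168)*M) - 218 = (M*f + M*(1/14 - M*f/168)) - 218 = -218 + M*f + M*(1/14 - M*f/168))
(d(58/375, C) + 438089)*(-107524 - 226231) = ((-218 + (1/14)*611 + 611*(58/375) - 1/168*58/375*611²) + 438089)*(-107524 - 226231) = ((-218 + 611/14 + 611*(58*(1/375)) - 1/168*58*(1/375)*373321) + 438089)*(-333755) = ((-218 + 611/14 + 611*(58/375) - 1/168*58/375*373321) + 438089)*(-333755) = ((-218 + 611/14 + 35438/375 - 10826309/31500) + 438089)*(-333755) = (-13341767/31500 + 438089)*(-333755) = (13786461733/31500)*(-333755) = -920260107139483/6300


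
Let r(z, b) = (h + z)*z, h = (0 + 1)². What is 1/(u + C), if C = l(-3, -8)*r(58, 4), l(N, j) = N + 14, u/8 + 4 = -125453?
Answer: -1/966014 ≈ -1.0352e-6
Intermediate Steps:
u = -1003656 (u = -32 + 8*(-125453) = -32 - 1003624 = -1003656)
h = 1 (h = 1² = 1)
r(z, b) = z*(1 + z) (r(z, b) = (1 + z)*z = z*(1 + z))
l(N, j) = 14 + N
C = 37642 (C = (14 - 3)*(58*(1 + 58)) = 11*(58*59) = 11*3422 = 37642)
1/(u + C) = 1/(-1003656 + 37642) = 1/(-966014) = -1/966014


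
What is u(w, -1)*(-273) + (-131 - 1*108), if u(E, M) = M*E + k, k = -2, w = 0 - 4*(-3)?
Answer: 3583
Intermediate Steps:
w = 12 (w = 0 + 12 = 12)
u(E, M) = -2 + E*M (u(E, M) = M*E - 2 = E*M - 2 = -2 + E*M)
u(w, -1)*(-273) + (-131 - 1*108) = (-2 + 12*(-1))*(-273) + (-131 - 1*108) = (-2 - 12)*(-273) + (-131 - 108) = -14*(-273) - 239 = 3822 - 239 = 3583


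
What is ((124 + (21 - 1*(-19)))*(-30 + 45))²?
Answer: 6051600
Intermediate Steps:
((124 + (21 - 1*(-19)))*(-30 + 45))² = ((124 + (21 + 19))*15)² = ((124 + 40)*15)² = (164*15)² = 2460² = 6051600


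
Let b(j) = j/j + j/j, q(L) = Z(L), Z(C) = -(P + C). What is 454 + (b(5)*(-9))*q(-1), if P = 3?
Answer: 490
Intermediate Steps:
Z(C) = -3 - C (Z(C) = -(3 + C) = -3 - C)
q(L) = -3 - L
b(j) = 2 (b(j) = 1 + 1 = 2)
454 + (b(5)*(-9))*q(-1) = 454 + (2*(-9))*(-3 - 1*(-1)) = 454 - 18*(-3 + 1) = 454 - 18*(-2) = 454 + 36 = 490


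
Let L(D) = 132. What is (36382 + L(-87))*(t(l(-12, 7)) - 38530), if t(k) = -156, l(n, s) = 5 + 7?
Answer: -1412580604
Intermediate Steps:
l(n, s) = 12
(36382 + L(-87))*(t(l(-12, 7)) - 38530) = (36382 + 132)*(-156 - 38530) = 36514*(-38686) = -1412580604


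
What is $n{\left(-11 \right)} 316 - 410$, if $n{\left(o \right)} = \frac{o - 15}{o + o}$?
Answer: $- \frac{402}{11} \approx -36.545$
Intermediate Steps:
$n{\left(o \right)} = \frac{-15 + o}{2 o}$
$n{\left(-11 \right)} 316 - 410 = \frac{-15 - 11}{2 \left(-11\right)} 316 - 410 = \frac{1}{2} \left(- \frac{1}{11}\right) \left(-26\right) 316 - 410 = \frac{13}{11} \cdot 316 - 410 = \frac{4108}{11} - 410 = - \frac{402}{11}$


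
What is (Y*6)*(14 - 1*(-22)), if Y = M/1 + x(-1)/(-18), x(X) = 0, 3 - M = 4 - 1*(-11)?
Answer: -2592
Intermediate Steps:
M = -12 (M = 3 - (4 - 1*(-11)) = 3 - (4 + 11) = 3 - 1*15 = 3 - 15 = -12)
Y = -12 (Y = -12/1 + 0/(-18) = -12*1 + 0*(-1/18) = -12 + 0 = -12)
(Y*6)*(14 - 1*(-22)) = (-12*6)*(14 - 1*(-22)) = -72*(14 + 22) = -72*36 = -2592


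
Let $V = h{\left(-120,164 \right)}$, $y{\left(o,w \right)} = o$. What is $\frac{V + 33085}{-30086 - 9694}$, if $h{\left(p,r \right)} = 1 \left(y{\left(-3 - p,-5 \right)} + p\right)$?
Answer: $- \frac{973}{1170} \approx -0.83162$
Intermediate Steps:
$h{\left(p,r \right)} = -3$ ($h{\left(p,r \right)} = 1 \left(\left(-3 - p\right) + p\right) = 1 \left(-3\right) = -3$)
$V = -3$
$\frac{V + 33085}{-30086 - 9694} = \frac{-3 + 33085}{-30086 - 9694} = \frac{33082}{-39780} = 33082 \left(- \frac{1}{39780}\right) = - \frac{973}{1170}$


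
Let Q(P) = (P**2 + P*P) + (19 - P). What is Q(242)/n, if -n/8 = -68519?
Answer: 116905/548152 ≈ 0.21327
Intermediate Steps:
n = 548152 (n = -8*(-68519) = 548152)
Q(P) = 19 - P + 2*P**2 (Q(P) = (P**2 + P**2) + (19 - P) = 2*P**2 + (19 - P) = 19 - P + 2*P**2)
Q(242)/n = (19 - 1*242 + 2*242**2)/548152 = (19 - 242 + 2*58564)*(1/548152) = (19 - 242 + 117128)*(1/548152) = 116905*(1/548152) = 116905/548152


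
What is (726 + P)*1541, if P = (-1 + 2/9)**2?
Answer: 90695555/81 ≈ 1.1197e+6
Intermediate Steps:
P = 49/81 (P = (-1 + 2*(1/9))**2 = (-1 + 2/9)**2 = (-7/9)**2 = 49/81 ≈ 0.60494)
(726 + P)*1541 = (726 + 49/81)*1541 = (58855/81)*1541 = 90695555/81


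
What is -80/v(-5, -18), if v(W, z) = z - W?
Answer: 80/13 ≈ 6.1538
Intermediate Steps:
-80/v(-5, -18) = -80/(-18 - 1*(-5)) = -80/(-18 + 5) = -80/(-13) = -80*(-1/13) = 80/13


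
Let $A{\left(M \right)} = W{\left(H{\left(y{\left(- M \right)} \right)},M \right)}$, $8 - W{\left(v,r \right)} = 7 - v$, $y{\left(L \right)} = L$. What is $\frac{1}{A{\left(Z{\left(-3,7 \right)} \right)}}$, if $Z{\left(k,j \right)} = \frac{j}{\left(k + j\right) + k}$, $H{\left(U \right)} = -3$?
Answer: $- \frac{1}{2} \approx -0.5$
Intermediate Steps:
$Z{\left(k,j \right)} = \frac{j}{j + 2 k}$ ($Z{\left(k,j \right)} = \frac{j}{\left(j + k\right) + k} = \frac{j}{j + 2 k}$)
$W{\left(v,r \right)} = 1 + v$ ($W{\left(v,r \right)} = 8 - \left(7 - v\right) = 8 + \left(-7 + v\right) = 1 + v$)
$A{\left(M \right)} = -2$ ($A{\left(M \right)} = 1 - 3 = -2$)
$\frac{1}{A{\left(Z{\left(-3,7 \right)} \right)}} = \frac{1}{-2} = - \frac{1}{2}$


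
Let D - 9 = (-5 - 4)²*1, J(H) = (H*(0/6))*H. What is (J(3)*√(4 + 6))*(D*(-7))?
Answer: 0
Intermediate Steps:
J(H) = 0 (J(H) = (H*(0*(⅙)))*H = (H*0)*H = 0*H = 0)
D = 90 (D = 9 + (-5 - 4)²*1 = 9 + (-9)²*1 = 9 + 81*1 = 9 + 81 = 90)
(J(3)*√(4 + 6))*(D*(-7)) = (0*√(4 + 6))*(90*(-7)) = (0*√10)*(-630) = 0*(-630) = 0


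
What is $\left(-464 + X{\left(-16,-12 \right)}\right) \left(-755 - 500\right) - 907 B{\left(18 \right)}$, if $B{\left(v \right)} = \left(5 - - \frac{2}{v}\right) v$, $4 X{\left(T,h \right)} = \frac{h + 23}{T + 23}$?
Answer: $\frac{13954723}{28} \approx 4.9838 \cdot 10^{5}$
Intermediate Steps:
$X{\left(T,h \right)} = \frac{23 + h}{4 \left(23 + T\right)}$ ($X{\left(T,h \right)} = \frac{\left(h + 23\right) \frac{1}{T + 23}}{4} = \frac{\left(23 + h\right) \frac{1}{23 + T}}{4} = \frac{\frac{1}{23 + T} \left(23 + h\right)}{4} = \frac{23 + h}{4 \left(23 + T\right)}$)
$B{\left(v \right)} = v \left(5 + \frac{2}{v}\right)$ ($B{\left(v \right)} = \left(5 + \frac{2}{v}\right) v = v \left(5 + \frac{2}{v}\right)$)
$\left(-464 + X{\left(-16,-12 \right)}\right) \left(-755 - 500\right) - 907 B{\left(18 \right)} = \left(-464 + \frac{23 - 12}{4 \left(23 - 16\right)}\right) \left(-755 - 500\right) - 907 \left(2 + 5 \cdot 18\right) = \left(-464 + \frac{1}{4} \cdot \frac{1}{7} \cdot 11\right) \left(-1255\right) - 907 \left(2 + 90\right) = \left(-464 + \frac{1}{4} \cdot \frac{1}{7} \cdot 11\right) \left(-1255\right) - 83444 = \left(-464 + \frac{11}{28}\right) \left(-1255\right) - 83444 = \left(- \frac{12981}{28}\right) \left(-1255\right) - 83444 = \frac{16291155}{28} - 83444 = \frac{13954723}{28}$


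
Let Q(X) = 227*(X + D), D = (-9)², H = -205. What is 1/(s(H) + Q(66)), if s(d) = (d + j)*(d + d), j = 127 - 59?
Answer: 1/89539 ≈ 1.1168e-5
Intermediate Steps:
D = 81
Q(X) = 18387 + 227*X (Q(X) = 227*(X + 81) = 227*(81 + X) = 18387 + 227*X)
j = 68
s(d) = 2*d*(68 + d) (s(d) = (d + 68)*(d + d) = (68 + d)*(2*d) = 2*d*(68 + d))
1/(s(H) + Q(66)) = 1/(2*(-205)*(68 - 205) + (18387 + 227*66)) = 1/(2*(-205)*(-137) + (18387 + 14982)) = 1/(56170 + 33369) = 1/89539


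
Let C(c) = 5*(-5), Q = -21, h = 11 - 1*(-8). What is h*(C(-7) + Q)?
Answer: -874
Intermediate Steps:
h = 19 (h = 11 + 8 = 19)
C(c) = -25
h*(C(-7) + Q) = 19*(-25 - 21) = 19*(-46) = -874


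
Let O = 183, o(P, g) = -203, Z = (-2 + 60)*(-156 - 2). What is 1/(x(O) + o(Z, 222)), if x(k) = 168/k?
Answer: -61/12327 ≈ -0.0049485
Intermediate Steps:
Z = -9164 (Z = 58*(-158) = -9164)
1/(x(O) + o(Z, 222)) = 1/(168/183 - 203) = 1/(168*(1/183) - 203) = 1/(56/61 - 203) = 1/(-12327/61) = -61/12327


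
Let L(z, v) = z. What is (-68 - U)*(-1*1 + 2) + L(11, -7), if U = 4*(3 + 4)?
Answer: -85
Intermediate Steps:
U = 28 (U = 4*7 = 28)
(-68 - U)*(-1*1 + 2) + L(11, -7) = (-68 - 1*28)*(-1*1 + 2) + 11 = (-68 - 28)*(-1 + 2) + 11 = -96*1 + 11 = -96 + 11 = -85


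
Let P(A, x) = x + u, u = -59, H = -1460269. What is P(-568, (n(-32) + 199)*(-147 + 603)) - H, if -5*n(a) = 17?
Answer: 7747018/5 ≈ 1.5494e+6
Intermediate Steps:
n(a) = -17/5 (n(a) = -⅕*17 = -17/5)
P(A, x) = -59 + x (P(A, x) = x - 59 = -59 + x)
P(-568, (n(-32) + 199)*(-147 + 603)) - H = (-59 + (-17/5 + 199)*(-147 + 603)) - 1*(-1460269) = (-59 + (978/5)*456) + 1460269 = (-59 + 445968/5) + 1460269 = 445673/5 + 1460269 = 7747018/5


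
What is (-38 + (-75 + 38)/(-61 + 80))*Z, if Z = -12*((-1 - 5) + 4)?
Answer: -18216/19 ≈ -958.74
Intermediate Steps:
Z = 24 (Z = -12*(-6 + 4) = -12*(-2) = 24)
(-38 + (-75 + 38)/(-61 + 80))*Z = (-38 + (-75 + 38)/(-61 + 80))*24 = (-38 - 37/19)*24 = -759/19*24 = -18216/19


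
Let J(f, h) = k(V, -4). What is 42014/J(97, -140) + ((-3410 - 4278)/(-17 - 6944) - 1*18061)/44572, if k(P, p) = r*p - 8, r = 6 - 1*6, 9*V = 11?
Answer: -814781781447/155132846 ≈ -5252.2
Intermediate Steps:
V = 11/9 (V = (⅑)*11 = 11/9 ≈ 1.2222)
r = 0 (r = 6 - 6 = 0)
k(P, p) = -8 (k(P, p) = 0*p - 8 = 0 - 8 = -8)
J(f, h) = -8
42014/J(97, -140) + ((-3410 - 4278)/(-17 - 6944) - 1*18061)/44572 = 42014/(-8) + ((-3410 - 4278)/(-17 - 6944) - 1*18061)/44572 = 42014*(-⅛) + (-7688/(-6961) - 18061)*(1/44572) = -21007/4 + (-7688*(-1/6961) - 18061)*(1/44572) = -21007/4 + (7688/6961 - 18061)*(1/44572) = -21007/4 - 125714933/6961*1/44572 = -21007/4 - 125714933/310265692 = -814781781447/155132846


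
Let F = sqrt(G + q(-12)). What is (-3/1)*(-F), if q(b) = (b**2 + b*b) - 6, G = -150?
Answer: 6*sqrt(33) ≈ 34.467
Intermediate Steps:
q(b) = -6 + 2*b**2 (q(b) = (b**2 + b**2) - 6 = 2*b**2 - 6 = -6 + 2*b**2)
F = 2*sqrt(33) (F = sqrt(-150 + (-6 + 2*(-12)**2)) = sqrt(-150 + (-6 + 2*144)) = sqrt(-150 + (-6 + 288)) = sqrt(-150 + 282) = sqrt(132) = 2*sqrt(33) ≈ 11.489)
(-3/1)*(-F) = (-3/1)*(-2*sqrt(33)) = (-3*1)*(-2*sqrt(33)) = -(-6)*sqrt(33) = 6*sqrt(33)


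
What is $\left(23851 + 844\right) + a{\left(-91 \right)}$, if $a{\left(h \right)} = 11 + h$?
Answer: $24615$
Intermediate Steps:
$\left(23851 + 844\right) + a{\left(-91 \right)} = \left(23851 + 844\right) + \left(11 - 91\right) = 24695 - 80 = 24615$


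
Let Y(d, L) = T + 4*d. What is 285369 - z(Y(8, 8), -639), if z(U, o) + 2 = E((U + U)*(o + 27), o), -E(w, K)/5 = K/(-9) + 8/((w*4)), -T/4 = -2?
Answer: 1398914495/4896 ≈ 2.8573e+5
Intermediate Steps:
T = 8 (T = -4*(-2) = 8)
Y(d, L) = 8 + 4*d
E(w, K) = -10/w + 5*K/9 (E(w, K) = -5*(K/(-9) + 8/((w*4))) = -5*(K*(-1/9) + 8/((4*w))) = -5*(-K/9 + 8*(1/(4*w))) = -5*(-K/9 + 2/w) = -5*(2/w - K/9) = -10/w + 5*K/9)
z(U, o) = -2 + 5*o/9 - 5/(U*(27 + o)) (z(U, o) = -2 + (-10*1/((U + U)*(o + 27)) + 5*o/9) = -2 + (-10*1/(2*U*(27 + o)) + 5*o/9) = -2 + (-5/(U*(27 + o)) + 5*o/9) = -2 + (5*o/9 - 5/(U*(27 + o))) = -2 + 5*o/9 - 5/(U*(27 + o)))
285369 - z(Y(8, 8), -639) = 285369 - (-45 + (8 + 4*8)*(-18 + 5*(-639))*(27 - 639))/(9*(8 + 4*8)*(27 - 639)) = 285369 - (-45 + (8 + 32)*(-18 - 3195)*(-612))/(9*(8 + 32)*(-612)) = 285369 - (-1)*(-45 + 40*(-3213)*(-612))/(9*40*612) = 285369 - (-1)*(-45 + 78654240)/(9*40*612) = 285369 - (-1)*78654195/(9*40*612) = 285369 - 1*(-1747871/4896) = 285369 + 1747871/4896 = 1398914495/4896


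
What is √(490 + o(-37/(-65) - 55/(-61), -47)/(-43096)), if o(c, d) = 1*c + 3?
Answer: √3576813575034558430/85437820 ≈ 22.136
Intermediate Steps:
o(c, d) = 3 + c (o(c, d) = c + 3 = 3 + c)
√(490 + o(-37/(-65) - 55/(-61), -47)/(-43096)) = √(490 + (3 + (-37/(-65) - 55/(-61)))/(-43096)) = √(490 + (3 + (-37*(-1/65) - 55*(-1/61)))*(-1/43096)) = √(490 + (3 + (37/65 + 55/61))*(-1/43096)) = √(490 + (3 + 5832/3965)*(-1/43096)) = √(490 + (17727/3965)*(-1/43096)) = √(490 - 17727/170875640) = √(83729045873/170875640) = √3576813575034558430/85437820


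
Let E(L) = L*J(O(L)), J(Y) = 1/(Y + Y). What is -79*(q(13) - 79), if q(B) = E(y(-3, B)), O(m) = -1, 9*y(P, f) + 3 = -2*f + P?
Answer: 54905/9 ≈ 6100.6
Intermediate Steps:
y(P, f) = -⅓ - 2*f/9 + P/9 (y(P, f) = -⅓ + (-2*f + P)/9 = -⅓ + (P - 2*f)/9 = -⅓ + (-2*f/9 + P/9) = -⅓ - 2*f/9 + P/9)
J(Y) = 1/(2*Y)
E(L) = -L/2 (E(L) = L*((½)/(-1)) = L*((½)*(-1)) = L*(-½) = -L/2)
q(B) = ⅓ + B/9 (q(B) = -(-⅓ - 2*B/9 + (⅑)*(-3))/2 = -(-⅓ - 2*B/9 - ⅓)/2 = -(-⅔ - 2*B/9)/2 = ⅓ + B/9)
-79*(q(13) - 79) = -79*((⅓ + (⅑)*13) - 79) = -79*((⅓ + 13/9) - 79) = -79*(16/9 - 79) = -79*(-695/9) = 54905/9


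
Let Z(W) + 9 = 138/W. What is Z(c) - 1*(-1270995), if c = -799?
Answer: 1015517676/799 ≈ 1.2710e+6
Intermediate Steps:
Z(W) = -9 + 138/W
Z(c) - 1*(-1270995) = (-9 + 138/(-799)) - 1*(-1270995) = (-9 + 138*(-1/799)) + 1270995 = (-9 - 138/799) + 1270995 = -7329/799 + 1270995 = 1015517676/799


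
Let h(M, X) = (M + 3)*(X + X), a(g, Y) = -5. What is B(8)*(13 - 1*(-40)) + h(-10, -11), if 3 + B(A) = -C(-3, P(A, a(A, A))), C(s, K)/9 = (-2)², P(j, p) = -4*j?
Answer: -1913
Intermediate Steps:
C(s, K) = 36 (C(s, K) = 9*(-2)² = 9*4 = 36)
h(M, X) = 2*X*(3 + M) (h(M, X) = (3 + M)*(2*X) = 2*X*(3 + M))
B(A) = -39 (B(A) = -3 - 1*36 = -3 - 36 = -39)
B(8)*(13 - 1*(-40)) + h(-10, -11) = -39*(13 - 1*(-40)) + 2*(-11)*(3 - 10) = -39*(13 + 40) + 2*(-11)*(-7) = -39*53 + 154 = -2067 + 154 = -1913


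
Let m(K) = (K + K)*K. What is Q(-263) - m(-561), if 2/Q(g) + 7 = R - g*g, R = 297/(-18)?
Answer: -87105331174/138385 ≈ -6.2944e+5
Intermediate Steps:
m(K) = 2*K² (m(K) = (2*K)*K = 2*K²)
R = -33/2 (R = 297*(-1/18) = -33/2 ≈ -16.500)
Q(g) = 2/(-47/2 - g²) (Q(g) = 2/(-7 + (-33/2 - g*g)) = 2/(-7 + (-33/2 - g²)) = 2/(-47/2 - g²))
Q(-263) - m(-561) = -4/(47 + 2*(-263)²) - 2*(-561)² = -4/(47 + 2*69169) - 2*314721 = -4/(47 + 138338) - 1*629442 = -4/138385 - 629442 = -87105331174/138385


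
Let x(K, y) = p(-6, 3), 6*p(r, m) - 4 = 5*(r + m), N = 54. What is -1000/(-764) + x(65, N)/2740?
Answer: 4107899/3140040 ≈ 1.3082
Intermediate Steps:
p(r, m) = ⅔ + 5*m/6 + 5*r/6 (p(r, m) = ⅔ + (5*(r + m))/6 = ⅔ + (5*(m + r))/6 = ⅔ + (5*m + 5*r)/6 = ⅔ + (5*m/6 + 5*r/6) = ⅔ + 5*m/6 + 5*r/6)
x(K, y) = -11/6 (x(K, y) = ⅔ + (⅚)*3 + (⅚)*(-6) = ⅔ + 5/2 - 5 = -11/6)
-1000/(-764) + x(65, N)/2740 = -1000/(-764) - 11/6/2740 = -1000*(-1/764) - 11/6*1/2740 = 250/191 - 11/16440 = 4107899/3140040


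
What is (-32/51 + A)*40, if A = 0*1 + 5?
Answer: 8920/51 ≈ 174.90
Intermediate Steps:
A = 5 (A = 0 + 5 = 5)
(-32/51 + A)*40 = (-32/51 + 5)*40 = (223/51)*40 = 8920/51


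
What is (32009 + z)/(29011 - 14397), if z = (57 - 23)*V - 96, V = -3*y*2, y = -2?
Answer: 32321/14614 ≈ 2.2116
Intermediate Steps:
V = 12 (V = -3*(-2)*2 = 6*2 = 12)
z = 312 (z = (57 - 23)*12 - 96 = 34*12 - 96 = 408 - 96 = 312)
(32009 + z)/(29011 - 14397) = (32009 + 312)/(29011 - 14397) = 32321/14614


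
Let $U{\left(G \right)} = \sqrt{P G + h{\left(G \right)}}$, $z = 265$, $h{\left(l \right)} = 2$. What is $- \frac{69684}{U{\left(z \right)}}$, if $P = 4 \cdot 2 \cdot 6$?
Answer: $- \frac{34842 \sqrt{12722}}{6361} \approx -617.81$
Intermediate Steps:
$P = 48$ ($P = 8 \cdot 6 = 48$)
$U{\left(G \right)} = \sqrt{2 + 48 G}$ ($U{\left(G \right)} = \sqrt{48 G + 2} = \sqrt{2 + 48 G}$)
$- \frac{69684}{U{\left(z \right)}} = - \frac{69684}{\sqrt{2 + 48 \cdot 265}} = - \frac{69684}{\sqrt{2 + 12720}} = - \frac{69684}{\sqrt{12722}} = - 69684 \frac{\sqrt{12722}}{12722} = - \frac{34842 \sqrt{12722}}{6361}$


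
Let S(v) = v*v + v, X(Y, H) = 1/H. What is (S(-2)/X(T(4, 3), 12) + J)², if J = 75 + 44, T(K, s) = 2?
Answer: 20449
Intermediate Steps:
S(v) = v + v² (S(v) = v² + v = v + v²)
J = 119
(S(-2)/X(T(4, 3), 12) + J)² = ((-2*(1 - 2))/(1/12) + 119)² = ((-2*(-1))/(1/12) + 119)² = (2*12 + 119)² = (24 + 119)² = 143² = 20449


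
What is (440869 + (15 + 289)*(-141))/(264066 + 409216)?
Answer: 398005/673282 ≈ 0.59114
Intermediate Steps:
(440869 + (15 + 289)*(-141))/(264066 + 409216) = (440869 + 304*(-141))/673282 = (440869 - 42864)*(1/673282) = 398005*(1/673282) = 398005/673282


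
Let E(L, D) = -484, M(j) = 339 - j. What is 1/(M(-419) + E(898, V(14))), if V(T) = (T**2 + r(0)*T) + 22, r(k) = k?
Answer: 1/274 ≈ 0.0036496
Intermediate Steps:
V(T) = 22 + T**2 (V(T) = (T**2 + 0*T) + 22 = (T**2 + 0) + 22 = T**2 + 22 = 22 + T**2)
1/(M(-419) + E(898, V(14))) = 1/((339 - 1*(-419)) - 484) = 1/((339 + 419) - 484) = 1/(758 - 484) = 1/274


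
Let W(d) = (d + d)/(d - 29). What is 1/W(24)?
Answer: -5/48 ≈ -0.10417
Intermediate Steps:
W(d) = 2*d/(-29 + d) (W(d) = (2*d)/(-29 + d) = 2*d/(-29 + d))
1/W(24) = 1/(2*24/(-29 + 24)) = 1/(2*24/(-5)) = 1/(2*24*(-⅕)) = 1/(-48/5) = -5/48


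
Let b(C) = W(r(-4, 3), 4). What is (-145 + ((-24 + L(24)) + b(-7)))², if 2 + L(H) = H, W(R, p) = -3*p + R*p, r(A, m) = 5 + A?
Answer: 24025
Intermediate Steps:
L(H) = -2 + H
b(C) = -8 (b(C) = 4*(-3 + (5 - 4)) = 4*(-3 + 1) = 4*(-2) = -8)
(-145 + ((-24 + L(24)) + b(-7)))² = (-145 + ((-24 + (-2 + 24)) - 8))² = (-145 + ((-24 + 22) - 8))² = (-145 + (-2 - 8))² = (-145 - 10)² = (-155)² = 24025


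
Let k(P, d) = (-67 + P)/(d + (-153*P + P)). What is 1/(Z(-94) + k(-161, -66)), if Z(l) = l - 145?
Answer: -12203/2916631 ≈ -0.0041839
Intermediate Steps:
k(P, d) = (-67 + P)/(d - 152*P)
Z(l) = -145 + l
1/(Z(-94) + k(-161, -66)) = 1/((-145 - 94) + (67 - 1*(-161))/(-1*(-66) + 152*(-161))) = 1/(-239 + (67 + 161)/(66 - 24472)) = 1/(-239 + 228/(-24406)) = 1/(-239 - 1/24406*228) = 1/(-239 - 114/12203) = 1/(-2916631/12203) = -12203/2916631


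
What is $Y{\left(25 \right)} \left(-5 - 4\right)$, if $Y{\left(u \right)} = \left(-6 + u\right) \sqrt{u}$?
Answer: $-855$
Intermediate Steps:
$Y{\left(u \right)} = \sqrt{u} \left(-6 + u\right)$
$Y{\left(25 \right)} \left(-5 - 4\right) = \sqrt{25} \left(-6 + 25\right) \left(-5 - 4\right) = 5 \cdot 19 \left(-5 - 4\right) = 95 \left(-9\right) = -855$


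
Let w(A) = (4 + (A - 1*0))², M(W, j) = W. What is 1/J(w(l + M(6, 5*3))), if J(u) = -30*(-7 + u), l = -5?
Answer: -1/540 ≈ -0.0018519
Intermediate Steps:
w(A) = (4 + A)² (w(A) = (4 + (A + 0))² = (4 + A)²)
J(u) = 210 - 30*u
1/J(w(l + M(6, 5*3))) = 1/(210 - 30*(4 + (-5 + 6))²) = 1/(210 - 30*(4 + 1)²) = 1/(210 - 30*5²) = 1/(210 - 30*25) = 1/(210 - 750) = 1/(-540) = -1/540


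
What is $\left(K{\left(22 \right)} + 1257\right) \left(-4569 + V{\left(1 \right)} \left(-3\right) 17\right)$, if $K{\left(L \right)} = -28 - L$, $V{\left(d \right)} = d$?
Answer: $-5576340$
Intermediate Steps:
$\left(K{\left(22 \right)} + 1257\right) \left(-4569 + V{\left(1 \right)} \left(-3\right) 17\right) = \left(\left(-28 - 22\right) + 1257\right) \left(-4569 + 1 \left(-3\right) 17\right) = \left(\left(-28 - 22\right) + 1257\right) \left(-4569 - 51\right) = \left(-50 + 1257\right) \left(-4569 - 51\right) = 1207 \left(-4620\right) = -5576340$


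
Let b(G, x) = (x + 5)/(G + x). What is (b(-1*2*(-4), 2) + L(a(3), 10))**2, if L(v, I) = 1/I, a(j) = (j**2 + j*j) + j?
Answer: 16/25 ≈ 0.64000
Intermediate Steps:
a(j) = j + 2*j**2 (a(j) = (j**2 + j**2) + j = 2*j**2 + j = j + 2*j**2)
b(G, x) = (5 + x)/(G + x)
(b(-1*2*(-4), 2) + L(a(3), 10))**2 = ((5 + 2)/(-1*2*(-4) + 2) + 1/10)**2 = (7/(-2*(-4) + 2) + 1/10)**2 = (7/(8 + 2) + 1/10)**2 = (7/10 + 1/10)**2 = (4/5)**2 = 16/25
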